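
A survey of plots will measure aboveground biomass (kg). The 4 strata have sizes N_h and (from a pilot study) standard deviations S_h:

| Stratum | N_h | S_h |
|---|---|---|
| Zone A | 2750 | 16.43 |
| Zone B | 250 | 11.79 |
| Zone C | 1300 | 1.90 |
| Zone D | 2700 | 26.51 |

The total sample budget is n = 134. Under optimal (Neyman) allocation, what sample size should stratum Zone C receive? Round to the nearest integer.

Neyman allocation: n_h = n · N_h S_h / Σ N_i S_i, with n = 134.
  stratum Zone A: N_h·S_h = 2750·16.43 = 45182.50
  stratum Zone B: N_h·S_h = 250·11.79 = 2947.50
  stratum Zone C: N_h·S_h = 1300·1.90 = 2470.00
  stratum Zone D: N_h·S_h = 2700·26.51 = 71577.00
Σ N_h S_h = 122177.00
n for stratum Zone C = 134·2470.00/122177.00 = 2.709 → 3

3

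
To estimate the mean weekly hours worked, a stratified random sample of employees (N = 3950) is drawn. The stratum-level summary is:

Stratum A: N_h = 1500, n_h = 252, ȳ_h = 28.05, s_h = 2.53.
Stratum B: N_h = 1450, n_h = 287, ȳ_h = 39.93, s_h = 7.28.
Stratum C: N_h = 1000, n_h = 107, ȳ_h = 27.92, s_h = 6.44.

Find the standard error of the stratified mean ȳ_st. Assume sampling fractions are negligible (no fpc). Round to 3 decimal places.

V̂(ȳ_st) = Σ W_h² s_h²/n_h, with W_h = N_h/N and N = 3950:
  stratum A: (1500/3950)²·2.53²/252 = 0.00366293
  stratum B: (1450/3950)²·7.28²/287 = 0.0248841
  stratum C: (1000/3950)²·6.44²/107 = 0.0248424
V̂(ȳ_st) = 0.0533895
SE(ȳ_st) = √0.0533895 = 0.231062

SE(ȳ_st) ≈ 0.231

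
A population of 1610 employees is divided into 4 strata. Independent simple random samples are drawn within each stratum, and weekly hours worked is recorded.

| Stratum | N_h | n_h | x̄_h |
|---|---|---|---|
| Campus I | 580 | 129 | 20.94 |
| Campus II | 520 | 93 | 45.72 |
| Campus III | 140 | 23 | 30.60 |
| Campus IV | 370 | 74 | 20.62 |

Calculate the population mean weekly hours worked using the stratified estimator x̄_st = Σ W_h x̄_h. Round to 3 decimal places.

N = Σ N_h = 1610. Stratum weights W_h = N_h/N.
x̄_st = (580·20.94 + 520·45.72 + 140·30.60 + 370·20.62) / 1610 = 29.70994

x̄_st ≈ 29.710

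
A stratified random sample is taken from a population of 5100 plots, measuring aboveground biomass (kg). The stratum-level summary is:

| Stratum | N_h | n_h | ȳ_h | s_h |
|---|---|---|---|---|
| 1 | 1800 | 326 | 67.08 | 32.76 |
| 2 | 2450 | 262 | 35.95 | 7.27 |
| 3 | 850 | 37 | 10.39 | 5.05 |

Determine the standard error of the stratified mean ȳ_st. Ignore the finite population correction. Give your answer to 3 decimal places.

SE(ȳ_st) ≈ 0.690

V̂(ȳ_st) = Σ W_h² s_h²/n_h, with W_h = N_h/N and N = 5100:
  stratum 1: (1800/5100)²·32.76²/326 = 0.410086
  stratum 2: (2450/5100)²·7.27²/262 = 0.0465543
  stratum 3: (850/5100)²·5.05²/37 = 0.019146
V̂(ȳ_st) = 0.475786
SE(ȳ_st) = √0.475786 = 0.689773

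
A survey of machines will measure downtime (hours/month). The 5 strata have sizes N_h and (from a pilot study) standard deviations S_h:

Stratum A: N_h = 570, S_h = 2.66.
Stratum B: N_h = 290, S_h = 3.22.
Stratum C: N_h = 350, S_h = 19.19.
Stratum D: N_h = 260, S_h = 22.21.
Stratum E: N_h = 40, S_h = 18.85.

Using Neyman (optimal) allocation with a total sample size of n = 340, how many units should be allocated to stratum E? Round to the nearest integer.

Neyman allocation: n_h = n · N_h S_h / Σ N_i S_i, with n = 340.
  stratum A: N_h·S_h = 570·2.66 = 1516.20
  stratum B: N_h·S_h = 290·3.22 = 933.80
  stratum C: N_h·S_h = 350·19.19 = 6716.50
  stratum D: N_h·S_h = 260·22.21 = 5774.60
  stratum E: N_h·S_h = 40·18.85 = 754.00
Σ N_h S_h = 15695.10
n for stratum E = 340·754.00/15695.10 = 16.334 → 16

16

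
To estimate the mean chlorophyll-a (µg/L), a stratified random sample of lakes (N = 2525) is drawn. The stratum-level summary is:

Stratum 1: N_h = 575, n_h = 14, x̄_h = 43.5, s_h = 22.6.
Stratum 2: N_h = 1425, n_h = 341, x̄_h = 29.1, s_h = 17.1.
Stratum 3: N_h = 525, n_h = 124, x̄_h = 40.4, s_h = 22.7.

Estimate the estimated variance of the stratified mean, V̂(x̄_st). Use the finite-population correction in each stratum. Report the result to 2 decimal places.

V̂(x̄_st) = Σ W_h² (1 − n_h/N_h) s_h²/n_h, with W_h = N_h/N and N = 2525:
  stratum 1: (575/2525)²·(1 − 14/575)·22.6²/14 = 1.84585
  stratum 2: (1425/2525)²·(1 − 341/1425)·17.1²/341 = 0.207759
  stratum 3: (525/2525)²·(1 − 124/525)·22.7²/124 = 0.137218
V̂(x̄_st) = 2.19083

V̂(x̄_st) ≈ 2.19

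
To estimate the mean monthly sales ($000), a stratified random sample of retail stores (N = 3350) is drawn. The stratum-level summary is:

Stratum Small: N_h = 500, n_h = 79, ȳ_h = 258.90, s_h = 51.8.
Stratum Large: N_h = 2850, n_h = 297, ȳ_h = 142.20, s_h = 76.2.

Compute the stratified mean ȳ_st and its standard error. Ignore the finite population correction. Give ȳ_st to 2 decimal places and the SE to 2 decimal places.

ȳ_st = Σ W_h ȳ_h = (500·258.90 + 2850·142.20)/3350 = 159.61791
V̂(ȳ_st) = Σ W_h² s_h²/n_h, with W_h = N_h/N and N = 3350:
  stratum Small: (500/3350)²·51.8²/79 = 0.756629
  stratum Large: (2850/3350)²·76.2²/297 = 14.1499
V̂(ȳ_st) = 14.9065
SE(ȳ_st) = √14.9065 = 3.8609

ȳ_st ≈ 159.62, SE ≈ 3.86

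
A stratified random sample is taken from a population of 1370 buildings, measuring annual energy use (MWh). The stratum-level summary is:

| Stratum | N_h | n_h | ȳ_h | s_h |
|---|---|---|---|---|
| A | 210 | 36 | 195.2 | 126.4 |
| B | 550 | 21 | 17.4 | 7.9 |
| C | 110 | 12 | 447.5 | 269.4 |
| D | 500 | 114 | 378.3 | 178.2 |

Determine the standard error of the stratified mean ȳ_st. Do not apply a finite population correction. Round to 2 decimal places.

V̂(ȳ_st) = Σ W_h² s_h²/n_h, with W_h = N_h/N and N = 1370:
  stratum A: (210/1370)²·126.4²/36 = 10.4277
  stratum B: (550/1370)²·7.9²/21 = 0.478982
  stratum C: (110/1370)²·269.4²/12 = 38.9904
  stratum D: (500/1370)²·178.2²/114 = 37.103
V̂(ȳ_st) = 87.0002
SE(ȳ_st) = √87.0002 = 9.32739

SE(ȳ_st) ≈ 9.33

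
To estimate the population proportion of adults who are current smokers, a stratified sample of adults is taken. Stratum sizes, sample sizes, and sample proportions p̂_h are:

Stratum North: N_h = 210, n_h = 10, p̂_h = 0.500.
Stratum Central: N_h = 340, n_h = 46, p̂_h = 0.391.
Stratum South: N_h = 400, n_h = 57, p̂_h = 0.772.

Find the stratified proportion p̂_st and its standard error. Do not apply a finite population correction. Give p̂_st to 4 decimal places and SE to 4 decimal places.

p̂_st ≈ 0.5755, SE ≈ 0.0509

N = 950; stratum weights W_h = N_h/N.
p̂_st = Σ W_h p̂_h = (210·0.500 + 340·0.391 + 400·0.772)/950 = 0.57552
V̂(p̂_st) = Σ W_h² p̂_h(1−p̂_h)/(n_h−1):
  stratum North: (210/950)²·0.500·0.500/9 = 0.00135734
  stratum Central: (340/950)²·0.391·0.609/45 = 0.000677785
  stratum South: (400/950)²·0.772·0.228/56 = 0.000557233
V̂(p̂_st) = 0.00259236; SE = √V̂ = 0.0509152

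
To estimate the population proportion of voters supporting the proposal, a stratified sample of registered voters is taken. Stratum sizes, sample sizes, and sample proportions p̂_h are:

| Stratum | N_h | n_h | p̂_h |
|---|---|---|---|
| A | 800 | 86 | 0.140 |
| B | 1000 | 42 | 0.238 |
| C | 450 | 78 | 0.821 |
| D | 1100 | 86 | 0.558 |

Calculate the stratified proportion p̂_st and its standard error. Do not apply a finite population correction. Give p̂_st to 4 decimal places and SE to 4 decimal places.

p̂_st ≈ 0.3980, SE ≈ 0.0287

N = 3350; stratum weights W_h = N_h/N.
p̂_st = Σ W_h p̂_h = (800·0.140 + 1000·0.238 + 450·0.821 + 1100·0.558)/3350 = 0.39799
V̂(p̂_st) = Σ W_h² p̂_h(1−p̂_h)/(n_h−1):
  stratum A: (800/3350)²·0.140·0.860/85 = 8.07789e-05
  stratum B: (1000/3350)²·0.238·0.762/41 = 0.000394147
  stratum C: (450/3350)²·0.821·0.179/77 = 3.44382e-05
  stratum D: (1100/3350)²·0.558·0.442/85 = 0.000312848
V̂(p̂_st) = 0.000822212; SE = √V̂ = 0.0286742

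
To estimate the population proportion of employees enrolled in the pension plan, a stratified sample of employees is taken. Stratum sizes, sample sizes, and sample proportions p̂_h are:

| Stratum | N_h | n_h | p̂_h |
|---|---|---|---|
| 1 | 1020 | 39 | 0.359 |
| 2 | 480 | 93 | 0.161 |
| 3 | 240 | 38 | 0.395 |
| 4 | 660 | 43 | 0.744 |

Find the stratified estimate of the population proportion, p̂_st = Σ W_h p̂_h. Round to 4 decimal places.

p̂_st ≈ 0.4289

N = 2400; stratum weights W_h = N_h/N.
p̂_st = Σ W_h p̂_h = (1020·0.359 + 480·0.161 + 240·0.395 + 660·0.744)/2400 = 0.42888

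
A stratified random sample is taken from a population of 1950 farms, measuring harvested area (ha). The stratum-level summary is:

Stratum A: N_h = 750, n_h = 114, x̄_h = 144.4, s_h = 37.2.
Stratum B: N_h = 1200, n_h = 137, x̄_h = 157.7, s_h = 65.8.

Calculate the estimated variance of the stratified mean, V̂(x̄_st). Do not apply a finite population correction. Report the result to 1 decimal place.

V̂(x̄_st) = Σ W_h² s_h²/n_h, with W_h = N_h/N and N = 1950:
  stratum A: (750/1950)²·37.2²/114 = 1.7957
  stratum B: (1200/1950)²·65.8²/137 = 11.9681
V̂(x̄_st) = 13.7638

V̂(x̄_st) ≈ 13.8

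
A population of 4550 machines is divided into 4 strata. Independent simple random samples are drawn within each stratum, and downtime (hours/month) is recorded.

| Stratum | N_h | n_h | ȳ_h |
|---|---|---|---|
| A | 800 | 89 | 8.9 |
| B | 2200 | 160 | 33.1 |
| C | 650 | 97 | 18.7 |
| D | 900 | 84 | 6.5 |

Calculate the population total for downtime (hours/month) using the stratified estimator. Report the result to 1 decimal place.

τ̂_st = Σ N_h ȳ_h = 800·8.9 + 2200·33.1 + 650·18.7 + 900·6.5 = 97945.0

τ̂_st ≈ 97945.0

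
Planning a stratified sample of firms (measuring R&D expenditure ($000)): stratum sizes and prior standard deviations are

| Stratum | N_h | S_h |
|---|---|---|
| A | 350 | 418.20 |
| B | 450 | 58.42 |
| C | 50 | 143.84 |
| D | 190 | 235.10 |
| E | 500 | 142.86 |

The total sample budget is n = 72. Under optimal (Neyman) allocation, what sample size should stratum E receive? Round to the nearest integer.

Neyman allocation: n_h = n · N_h S_h / Σ N_i S_i, with n = 72.
  stratum A: N_h·S_h = 350·418.20 = 146370.00
  stratum B: N_h·S_h = 450·58.42 = 26289.00
  stratum C: N_h·S_h = 50·143.84 = 7192.00
  stratum D: N_h·S_h = 190·235.10 = 44669.00
  stratum E: N_h·S_h = 500·142.86 = 71430.00
Σ N_h S_h = 295950.00
n for stratum E = 72·71430.00/295950.00 = 17.378 → 17

17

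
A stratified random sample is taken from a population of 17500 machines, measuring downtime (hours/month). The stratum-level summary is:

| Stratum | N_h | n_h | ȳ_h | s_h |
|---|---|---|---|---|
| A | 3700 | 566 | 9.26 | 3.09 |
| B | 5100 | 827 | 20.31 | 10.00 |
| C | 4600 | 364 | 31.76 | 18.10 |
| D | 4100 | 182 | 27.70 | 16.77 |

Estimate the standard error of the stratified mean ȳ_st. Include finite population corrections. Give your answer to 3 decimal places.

V̂(ȳ_st) = Σ W_h² (1 − n_h/N_h) s_h²/n_h, with W_h = N_h/N and N = 17500:
  stratum A: (3700/17500)²·(1 − 566/3700)·3.09²/566 = 0.000638742
  stratum B: (5100/17500)²·(1 − 827/5100)·10.00²/827 = 0.00860442
  stratum C: (4600/17500)²·(1 − 364/4600)·18.10²/364 = 0.0572656
  stratum D: (4100/17500)²·(1 − 182/4100)·16.77²/182 = 0.0810526
V̂(ȳ_st) = 0.147561
SE(ȳ_st) = √0.147561 = 0.384137

SE(ȳ_st) ≈ 0.384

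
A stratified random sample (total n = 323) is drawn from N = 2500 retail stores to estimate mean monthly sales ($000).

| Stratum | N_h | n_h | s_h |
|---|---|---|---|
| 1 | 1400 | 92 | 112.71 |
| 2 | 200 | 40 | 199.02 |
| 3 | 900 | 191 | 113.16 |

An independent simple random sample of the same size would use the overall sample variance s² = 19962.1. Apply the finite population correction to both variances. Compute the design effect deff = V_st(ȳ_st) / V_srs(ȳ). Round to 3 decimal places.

V̂(ȳ_st) = Σ W_h² (1 − n_h/N_h) s_h²/n_h, with W_h = N_h/N and N = 2500:
  stratum 1: (1400/2500)²·(1 − 92/1400)·112.71²/92 = 40.4569
  stratum 2: (200/2500)²·(1 − 40/200)·199.02²/40 = 5.06995
  stratum 3: (900/2500)²·(1 − 191/900)·113.16²/191 = 6.84481
V_st = 52.3717
V_srs = (1 − 323/2500)·19962.1/323 = 53.8173
deff = V_st / V_srs = 52.3717/53.8173 = 0.9731

deff ≈ 0.973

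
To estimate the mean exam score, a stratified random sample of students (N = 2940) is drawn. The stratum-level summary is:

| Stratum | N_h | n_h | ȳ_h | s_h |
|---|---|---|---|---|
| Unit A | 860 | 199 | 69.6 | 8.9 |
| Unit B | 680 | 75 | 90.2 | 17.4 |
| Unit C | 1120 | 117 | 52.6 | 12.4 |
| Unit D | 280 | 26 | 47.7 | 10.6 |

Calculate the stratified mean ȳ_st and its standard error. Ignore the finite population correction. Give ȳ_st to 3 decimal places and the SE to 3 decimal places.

ȳ_st = Σ W_h ȳ_h = (860·69.6 + 680·90.2 + 1120·52.6 + 280·47.7)/2940 = 65.80272
V̂(ȳ_st) = Σ W_h² s_h²/n_h, with W_h = N_h/N and N = 2940:
  stratum Unit A: (860/2940)²·8.9²/199 = 0.0340588
  stratum Unit B: (680/2940)²·17.4²/75 = 0.215954
  stratum Unit C: (1120/2940)²·12.4²/117 = 0.190721
  stratum Unit D: (280/2940)²·10.6²/26 = 0.0391976
V̂(ȳ_st) = 0.479931
SE(ȳ_st) = √0.479931 = 0.692771

ȳ_st ≈ 65.803, SE ≈ 0.693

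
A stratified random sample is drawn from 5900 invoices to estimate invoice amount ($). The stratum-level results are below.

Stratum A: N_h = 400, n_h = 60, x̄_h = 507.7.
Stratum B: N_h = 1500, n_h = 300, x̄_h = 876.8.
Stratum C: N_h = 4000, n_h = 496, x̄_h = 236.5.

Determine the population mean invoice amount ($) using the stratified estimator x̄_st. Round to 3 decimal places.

x̄_st ≈ 417.675

N = Σ N_h = 5900. Stratum weights W_h = N_h/N.
x̄_st = (400·507.7 + 1500·876.8 + 4000·236.5) / 5900 = 417.67458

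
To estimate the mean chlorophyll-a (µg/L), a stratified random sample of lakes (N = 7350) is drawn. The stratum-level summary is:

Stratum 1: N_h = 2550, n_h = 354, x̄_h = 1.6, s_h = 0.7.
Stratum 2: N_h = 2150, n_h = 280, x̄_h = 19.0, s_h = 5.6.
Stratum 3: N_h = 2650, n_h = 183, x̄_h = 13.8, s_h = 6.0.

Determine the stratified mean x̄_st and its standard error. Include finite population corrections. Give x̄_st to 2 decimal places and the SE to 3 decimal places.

x̄_st = Σ W_h x̄_h = (2550·1.6 + 2150·19.0 + 2650·13.8)/7350 = 11.08844
V̂(x̄_st) = Σ W_h² (1 − n_h/N_h) s_h²/n_h, with W_h = N_h/N and N = 7350:
  stratum 1: (2550/7350)²·(1 − 354/2550)·0.7²/354 = 0.00014348
  stratum 2: (2150/7350)²·(1 − 280/2150)·5.6²/280 = 0.00833534
  stratum 3: (2650/7350)²·(1 − 183/2650)·6.0²/183 = 0.0238063
V̂(x̄_st) = 0.0322851
SE(x̄_st) = √0.0322851 = 0.179681

x̄_st ≈ 11.09, SE ≈ 0.180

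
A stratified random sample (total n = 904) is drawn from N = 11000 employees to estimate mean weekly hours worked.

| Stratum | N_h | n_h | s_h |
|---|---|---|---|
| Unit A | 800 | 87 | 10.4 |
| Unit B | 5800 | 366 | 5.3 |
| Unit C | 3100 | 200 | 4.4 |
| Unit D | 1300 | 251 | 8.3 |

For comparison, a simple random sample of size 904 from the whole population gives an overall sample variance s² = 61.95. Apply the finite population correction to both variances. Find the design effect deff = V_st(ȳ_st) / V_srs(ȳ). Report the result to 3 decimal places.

deff ≈ 0.575

V̂(ȳ_st) = Σ W_h² (1 − n_h/N_h) s_h²/n_h, with W_h = N_h/N and N = 11000:
  stratum Unit A: (800/11000)²·(1 − 87/800)·10.4²/87 = 0.00586059
  stratum Unit B: (5800/11000)²·(1 − 366/5800)·5.3²/366 = 0.0199909
  stratum Unit C: (3100/11000)²·(1 − 200/3100)·4.4²/200 = 0.007192
  stratum Unit D: (1300/11000)²·(1 − 251/1300)·8.3²/251 = 0.00309326
V_st = 0.0361368
V_srs = (1 − 904/11000)·61.95/904 = 0.0628969
deff = V_st / V_srs = 0.0361368/0.0628969 = 0.5745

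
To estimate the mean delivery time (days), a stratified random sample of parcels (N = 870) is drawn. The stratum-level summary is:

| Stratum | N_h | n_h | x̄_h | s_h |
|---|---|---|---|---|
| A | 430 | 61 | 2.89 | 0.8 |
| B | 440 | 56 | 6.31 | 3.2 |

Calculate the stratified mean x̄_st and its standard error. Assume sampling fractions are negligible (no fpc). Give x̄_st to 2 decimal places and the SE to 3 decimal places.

x̄_st = Σ W_h x̄_h = (430·2.89 + 440·6.31)/870 = 4.61966
V̂(x̄_st) = Σ W_h² s_h²/n_h, with W_h = N_h/N and N = 870:
  stratum A: (430/870)²·0.8²/61 = 0.002563
  stratum B: (440/870)²·3.2²/56 = 0.0467712
V̂(x̄_st) = 0.0493342
SE(x̄_st) = √0.0493342 = 0.222113

x̄_st ≈ 4.62, SE ≈ 0.222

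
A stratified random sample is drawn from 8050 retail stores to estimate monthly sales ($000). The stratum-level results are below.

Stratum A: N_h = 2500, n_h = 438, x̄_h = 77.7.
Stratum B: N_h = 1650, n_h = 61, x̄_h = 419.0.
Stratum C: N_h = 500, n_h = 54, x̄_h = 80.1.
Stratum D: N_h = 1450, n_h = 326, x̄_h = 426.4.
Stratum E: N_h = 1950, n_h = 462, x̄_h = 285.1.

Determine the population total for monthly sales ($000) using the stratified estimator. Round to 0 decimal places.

τ̂_st ≈ 2099875

τ̂_st = Σ N_h x̄_h = 2500·77.7 + 1650·419.0 + 500·80.1 + 1450·426.4 + 1950·285.1 = 2099875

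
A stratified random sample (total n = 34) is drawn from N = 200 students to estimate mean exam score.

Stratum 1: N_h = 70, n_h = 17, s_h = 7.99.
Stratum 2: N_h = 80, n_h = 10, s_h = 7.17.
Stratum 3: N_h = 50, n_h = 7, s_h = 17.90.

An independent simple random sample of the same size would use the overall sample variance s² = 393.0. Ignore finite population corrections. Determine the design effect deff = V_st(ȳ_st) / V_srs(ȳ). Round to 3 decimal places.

V̂(ȳ_st) = Σ W_h² s_h²/n_h, with W_h = N_h/N and N = 200:
  stratum 1: (70/200)²·7.99²/17 = 0.460024
  stratum 2: (80/200)²·7.17²/10 = 0.822542
  stratum 3: (50/200)²·17.90²/7 = 2.8608
V_st = 4.14337
V_srs = s²/n = 393.0/34 = 11.5588
deff = V_st / V_srs = 4.14337/11.5588 = 0.3585

deff ≈ 0.358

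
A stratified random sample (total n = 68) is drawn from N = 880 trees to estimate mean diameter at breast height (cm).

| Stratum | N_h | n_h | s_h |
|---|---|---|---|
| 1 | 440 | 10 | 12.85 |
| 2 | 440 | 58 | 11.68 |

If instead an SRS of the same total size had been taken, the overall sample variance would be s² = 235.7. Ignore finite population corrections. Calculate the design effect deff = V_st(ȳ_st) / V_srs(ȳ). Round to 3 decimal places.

V̂(ȳ_st) = Σ W_h² s_h²/n_h, with W_h = N_h/N and N = 880:
  stratum 1: (440/880)²·12.85²/10 = 4.12806
  stratum 2: (440/880)²·11.68²/58 = 0.588028
V_st = 4.71609
V_srs = s²/n = 235.7/68 = 3.46618
deff = V_st / V_srs = 4.71609/3.46618 = 1.3606

deff ≈ 1.361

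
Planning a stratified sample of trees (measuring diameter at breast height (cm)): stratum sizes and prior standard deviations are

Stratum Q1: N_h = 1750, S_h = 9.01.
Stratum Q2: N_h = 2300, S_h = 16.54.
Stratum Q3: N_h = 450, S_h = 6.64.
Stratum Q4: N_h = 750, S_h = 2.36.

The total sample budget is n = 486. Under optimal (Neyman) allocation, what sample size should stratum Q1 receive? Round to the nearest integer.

131

Neyman allocation: n_h = n · N_h S_h / Σ N_i S_i, with n = 486.
  stratum Q1: N_h·S_h = 1750·9.01 = 15767.50
  stratum Q2: N_h·S_h = 2300·16.54 = 38042.00
  stratum Q3: N_h·S_h = 450·6.64 = 2988.00
  stratum Q4: N_h·S_h = 750·2.36 = 1770.00
Σ N_h S_h = 58567.50
n for stratum Q1 = 486·15767.50/58567.50 = 130.841 → 131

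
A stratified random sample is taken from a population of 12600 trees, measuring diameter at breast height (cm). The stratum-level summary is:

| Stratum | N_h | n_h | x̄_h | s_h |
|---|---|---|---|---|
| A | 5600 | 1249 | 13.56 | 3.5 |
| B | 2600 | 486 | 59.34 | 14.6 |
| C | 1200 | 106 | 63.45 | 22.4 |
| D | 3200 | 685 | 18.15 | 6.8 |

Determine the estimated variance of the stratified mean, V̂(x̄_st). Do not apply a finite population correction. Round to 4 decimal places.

V̂(x̄_st) = Σ W_h² s_h²/n_h, with W_h = N_h/N and N = 12600:
  stratum A: (5600/12600)²·3.5²/1249 = 0.00193735
  stratum B: (2600/12600)²·14.6²/486 = 0.0186756
  stratum C: (1200/12600)²·22.4²/106 = 0.042935
  stratum D: (3200/12600)²·6.8²/685 = 0.00435398
V̂(x̄_st) = 0.067902

V̂(x̄_st) ≈ 0.0679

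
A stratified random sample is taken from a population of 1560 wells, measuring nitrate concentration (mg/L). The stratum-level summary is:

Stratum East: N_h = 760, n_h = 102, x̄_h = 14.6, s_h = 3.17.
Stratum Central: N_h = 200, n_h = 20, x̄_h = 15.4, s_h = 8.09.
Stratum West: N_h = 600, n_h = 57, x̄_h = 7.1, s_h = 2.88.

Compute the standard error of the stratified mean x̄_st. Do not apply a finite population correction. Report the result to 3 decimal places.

SE(x̄_st) ≈ 0.314

V̂(x̄_st) = Σ W_h² s_h²/n_h, with W_h = N_h/N and N = 1560:
  stratum East: (760/1560)²·3.17²/102 = 0.0233828
  stratum Central: (200/1560)²·8.09²/20 = 0.0537871
  stratum West: (600/1560)²·2.88²/57 = 0.021526
V̂(x̄_st) = 0.0986959
SE(x̄_st) = √0.0986959 = 0.314159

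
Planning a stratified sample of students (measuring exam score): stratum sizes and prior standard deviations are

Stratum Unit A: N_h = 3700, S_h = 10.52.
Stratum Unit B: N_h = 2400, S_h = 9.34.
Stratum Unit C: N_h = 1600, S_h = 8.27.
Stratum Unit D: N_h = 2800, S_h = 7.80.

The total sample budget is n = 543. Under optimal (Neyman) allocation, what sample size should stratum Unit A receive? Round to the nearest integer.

219

Neyman allocation: n_h = n · N_h S_h / Σ N_i S_i, with n = 543.
  stratum Unit A: N_h·S_h = 3700·10.52 = 38924.00
  stratum Unit B: N_h·S_h = 2400·9.34 = 22416.00
  stratum Unit C: N_h·S_h = 1600·8.27 = 13232.00
  stratum Unit D: N_h·S_h = 2800·7.80 = 21840.00
Σ N_h S_h = 96412.00
n for stratum Unit A = 543·38924.00/96412.00 = 219.223 → 219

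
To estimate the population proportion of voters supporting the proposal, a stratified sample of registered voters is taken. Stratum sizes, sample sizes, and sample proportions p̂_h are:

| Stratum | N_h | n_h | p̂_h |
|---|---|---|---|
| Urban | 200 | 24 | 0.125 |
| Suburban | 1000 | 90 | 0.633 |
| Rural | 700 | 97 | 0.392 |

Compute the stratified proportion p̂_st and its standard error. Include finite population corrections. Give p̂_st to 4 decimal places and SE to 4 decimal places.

N = 1900; stratum weights W_h = N_h/N.
p̂_st = Σ W_h p̂_h = (200·0.125 + 1000·0.633 + 700·0.392)/1900 = 0.49074
V̂(p̂_st) = Σ W_h² (1 − n_h/N_h) p̂_h(1−p̂_h)/(n_h−1):
  stratum Urban: (200/1900)²·(1 − 24/200)·0.125·0.875/23 = 4.63688e-05
  stratum Suburban: (1000/1900)²·(1 − 90/1000)·0.633·0.367/89 = 0.000657982
  stratum Rural: (700/1900)²·(1 − 97/700)·0.392·0.608/96 = 0.000290286
V̂(p̂_st) = 0.000994637; SE = √V̂ = 0.0315379

p̂_st ≈ 0.4907, SE ≈ 0.0315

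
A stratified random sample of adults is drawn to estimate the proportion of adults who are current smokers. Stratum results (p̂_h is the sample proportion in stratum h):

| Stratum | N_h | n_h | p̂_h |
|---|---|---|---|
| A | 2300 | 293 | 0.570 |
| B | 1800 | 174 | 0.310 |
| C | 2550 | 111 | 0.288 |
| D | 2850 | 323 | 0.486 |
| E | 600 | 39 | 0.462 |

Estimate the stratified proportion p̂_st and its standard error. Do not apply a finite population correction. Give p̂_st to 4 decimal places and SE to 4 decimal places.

p̂_st ≈ 0.4223, SE ≈ 0.0169

N = 10100; stratum weights W_h = N_h/N.
p̂_st = Σ W_h p̂_h = (2300·0.570 + 1800·0.310 + 2550·0.288 + 2850·0.486 + 600·0.462)/10100 = 0.42235
V̂(p̂_st) = Σ W_h² p̂_h(1−p̂_h)/(n_h−1):
  stratum A: (2300/10100)²·0.570·0.430/292 = 4.35285e-05
  stratum B: (1800/10100)²·0.310·0.690/173 = 3.92705e-05
  stratum C: (2550/10100)²·0.288·0.712/110 = 0.000118828
  stratum D: (2850/10100)²·0.486·0.514/322 = 6.17718e-05
  stratum E: (600/10100)²·0.462·0.538/38 = 2.30834e-05
V̂(p̂_st) = 0.000286482; SE = √V̂ = 0.0169258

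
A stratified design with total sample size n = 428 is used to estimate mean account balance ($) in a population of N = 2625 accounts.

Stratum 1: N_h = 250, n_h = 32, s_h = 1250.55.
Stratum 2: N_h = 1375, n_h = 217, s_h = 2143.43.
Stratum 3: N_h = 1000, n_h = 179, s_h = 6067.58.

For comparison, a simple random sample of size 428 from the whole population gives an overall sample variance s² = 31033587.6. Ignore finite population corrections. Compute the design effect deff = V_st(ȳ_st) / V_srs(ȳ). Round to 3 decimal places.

V̂(ȳ_st) = Σ W_h² s_h²/n_h, with W_h = N_h/N and N = 2625:
  stratum 1: (250/2625)²·1250.55²/32 = 443.275
  stratum 2: (1375/2625)²·2143.43²/217 = 5809.06
  stratum 3: (1000/2625)²·6067.58²/179 = 29848.3
V_st = 36100.6
V_srs = s²/n = 31033587.6/428 = 72508.4
deff = V_st / V_srs = 36100.6/72508.4 = 0.4979

deff ≈ 0.498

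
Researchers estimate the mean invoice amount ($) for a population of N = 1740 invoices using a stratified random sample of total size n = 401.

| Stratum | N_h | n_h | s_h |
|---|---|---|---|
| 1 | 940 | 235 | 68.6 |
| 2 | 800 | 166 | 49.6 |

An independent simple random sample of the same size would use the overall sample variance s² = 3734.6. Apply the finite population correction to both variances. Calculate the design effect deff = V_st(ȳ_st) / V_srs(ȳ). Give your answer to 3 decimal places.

V̂(ȳ_st) = Σ W_h² (1 − n_h/N_h) s_h²/n_h, with W_h = N_h/N and N = 1740:
  stratum 1: (940/1740)²·(1 − 235/940)·68.6²/235 = 4.38328
  stratum 2: (800/1740)²·(1 − 166/800)·49.6²/166 = 2.48277
V_st = 6.86604
V_srs = (1 − 401/1740)·3734.6/401 = 7.1669
deff = V_st / V_srs = 6.86604/7.1669 = 0.9580

deff ≈ 0.958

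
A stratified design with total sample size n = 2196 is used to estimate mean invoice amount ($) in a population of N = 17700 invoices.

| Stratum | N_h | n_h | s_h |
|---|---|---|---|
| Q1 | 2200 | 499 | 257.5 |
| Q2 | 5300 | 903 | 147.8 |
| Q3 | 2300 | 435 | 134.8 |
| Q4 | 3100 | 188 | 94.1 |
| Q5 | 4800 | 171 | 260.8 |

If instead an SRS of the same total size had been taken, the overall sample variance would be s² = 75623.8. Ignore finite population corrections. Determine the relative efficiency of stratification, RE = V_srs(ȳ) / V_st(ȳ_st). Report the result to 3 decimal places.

V̂(ȳ_st) = Σ W_h² s_h²/n_h, with W_h = N_h/N and N = 17700:
  stratum Q1: (2200/17700)²·257.5²/499 = 2.05283
  stratum Q2: (5300/17700)²·147.8²/903 = 2.16903
  stratum Q3: (2300/17700)²·134.8²/435 = 0.705342
  stratum Q4: (3100/17700)²·94.1²/188 = 1.44477
  stratum Q5: (4800/17700)²·260.8²/171 = 29.252
V_st = 35.6239
V_srs = s²/n = 75623.8/2196 = 34.4371
Relative efficiency = V_srs / V_st = 34.4371/35.6239 = 0.9667

RE ≈ 0.967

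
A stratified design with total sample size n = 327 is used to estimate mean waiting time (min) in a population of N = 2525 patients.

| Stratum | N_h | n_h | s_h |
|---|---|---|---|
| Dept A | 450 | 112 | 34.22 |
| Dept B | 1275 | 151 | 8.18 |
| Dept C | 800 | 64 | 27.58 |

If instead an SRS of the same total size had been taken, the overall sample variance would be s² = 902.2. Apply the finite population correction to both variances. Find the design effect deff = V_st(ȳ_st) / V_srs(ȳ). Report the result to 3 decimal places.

deff ≈ 0.602

V̂(ȳ_st) = Σ W_h² (1 − n_h/N_h) s_h²/n_h, with W_h = N_h/N and N = 2525:
  stratum Dept A: (450/2525)²·(1 − 112/450)·34.22²/112 = 0.24943
  stratum Dept B: (1275/2525)²·(1 − 151/1275)·8.18²/151 = 0.0996055
  stratum Dept C: (800/2525)²·(1 − 64/800)·27.58²/64 = 1.09762
V_st = 1.44666
V_srs = (1 − 327/2525)·902.2/327 = 2.40171
deff = V_st / V_srs = 1.44666/2.40171 = 0.6023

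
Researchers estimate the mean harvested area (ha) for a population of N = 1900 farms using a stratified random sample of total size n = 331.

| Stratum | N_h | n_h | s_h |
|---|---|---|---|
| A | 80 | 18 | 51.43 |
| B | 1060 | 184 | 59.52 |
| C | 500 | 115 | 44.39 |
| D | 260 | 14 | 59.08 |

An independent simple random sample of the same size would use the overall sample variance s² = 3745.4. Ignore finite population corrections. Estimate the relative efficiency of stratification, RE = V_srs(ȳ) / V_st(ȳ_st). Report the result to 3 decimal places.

V̂(ȳ_st) = Σ W_h² s_h²/n_h, with W_h = N_h/N and N = 1900:
  stratum A: (80/1900)²·51.43²/18 = 0.260515
  stratum B: (1060/1900)²·59.52²/184 = 5.99256
  stratum C: (500/1900)²·44.39²/115 = 1.1866
  stratum D: (260/1900)²·59.08²/14 = 4.66866
V_st = 12.1083
V_srs = s²/n = 3745.4/331 = 11.3154
Relative efficiency = V_srs / V_st = 11.3154/12.1083 = 0.9345

RE ≈ 0.935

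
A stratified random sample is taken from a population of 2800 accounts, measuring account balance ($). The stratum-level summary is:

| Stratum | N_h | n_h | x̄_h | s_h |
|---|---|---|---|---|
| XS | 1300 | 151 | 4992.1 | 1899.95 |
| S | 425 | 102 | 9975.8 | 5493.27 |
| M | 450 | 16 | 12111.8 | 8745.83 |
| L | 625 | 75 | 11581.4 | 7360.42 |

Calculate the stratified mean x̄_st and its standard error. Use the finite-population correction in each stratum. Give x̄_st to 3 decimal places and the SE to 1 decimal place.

x̄_st ≈ 8363.618, SE ≈ 400.6

x̄_st = Σ W_h x̄_h = (1300·4992.1 + 425·9975.8 + 450·12111.8 + 625·11581.4)/2800 = 8363.61786
V̂(x̄_st) = Σ W_h² (1 − n_h/N_h) s_h²/n_h, with W_h = N_h/N and N = 2800:
  stratum XS: (1300/2800)²·(1 − 151/1300)·1899.95²/151 = 4554.65
  stratum S: (425/2800)²·(1 − 102/425)·5493.27²/102 = 5180.09
  stratum M: (450/2800)²·(1 − 16/450)·8745.83²/16 = 119088
  stratum L: (625/2800)²·(1 − 75/625)·7360.42²/75 = 31671.6
V̂(x̄_st) = 160494
SE(x̄_st) = √160494 = 400.618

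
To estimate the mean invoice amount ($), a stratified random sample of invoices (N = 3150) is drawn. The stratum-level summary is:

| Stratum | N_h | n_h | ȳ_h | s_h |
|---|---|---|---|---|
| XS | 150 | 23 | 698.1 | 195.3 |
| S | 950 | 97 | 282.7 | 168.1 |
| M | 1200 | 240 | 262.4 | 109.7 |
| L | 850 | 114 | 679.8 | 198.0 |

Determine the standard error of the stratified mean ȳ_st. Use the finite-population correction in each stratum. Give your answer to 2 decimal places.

SE(ȳ_st) ≈ 7.38

V̂(ȳ_st) = Σ W_h² (1 − n_h/N_h) s_h²/n_h, with W_h = N_h/N and N = 3150:
  stratum XS: (150/3150)²·(1 − 23/150)·195.3²/23 = 3.18383
  stratum S: (950/3150)²·(1 − 97/950)·168.1²/97 = 23.7911
  stratum M: (1200/3150)²·(1 − 240/1200)·109.7²/240 = 5.82148
  stratum L: (850/3150)²·(1 − 114/850)·198.0²/114 = 21.6821
V̂(ȳ_st) = 54.4785
SE(ȳ_st) = √54.4785 = 7.38096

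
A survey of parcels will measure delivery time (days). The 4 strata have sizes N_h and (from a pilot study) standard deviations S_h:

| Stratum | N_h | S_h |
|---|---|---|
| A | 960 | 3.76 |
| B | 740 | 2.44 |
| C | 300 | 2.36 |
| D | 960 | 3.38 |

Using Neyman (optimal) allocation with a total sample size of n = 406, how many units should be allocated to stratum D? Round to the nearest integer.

Neyman allocation: n_h = n · N_h S_h / Σ N_i S_i, with n = 406.
  stratum A: N_h·S_h = 960·3.76 = 3609.60
  stratum B: N_h·S_h = 740·2.44 = 1805.60
  stratum C: N_h·S_h = 300·2.36 = 708.00
  stratum D: N_h·S_h = 960·3.38 = 3244.80
Σ N_h S_h = 9368.00
n for stratum D = 406·3244.80/9368.00 = 140.626 → 141

141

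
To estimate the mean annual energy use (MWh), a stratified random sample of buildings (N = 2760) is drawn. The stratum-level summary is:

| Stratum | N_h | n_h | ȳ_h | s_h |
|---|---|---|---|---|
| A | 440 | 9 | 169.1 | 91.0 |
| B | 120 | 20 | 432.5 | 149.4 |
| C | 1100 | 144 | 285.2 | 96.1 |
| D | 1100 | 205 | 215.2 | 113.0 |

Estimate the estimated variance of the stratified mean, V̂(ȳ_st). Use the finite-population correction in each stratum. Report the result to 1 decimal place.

V̂(ȳ_st) ≈ 41.6

V̂(ȳ_st) = Σ W_h² (1 − n_h/N_h) s_h²/n_h, with W_h = N_h/N and N = 2760:
  stratum A: (440/2760)²·(1 − 9/440)·91.0²/9 = 22.9061
  stratum B: (120/2760)²·(1 − 20/120)·149.4²/20 = 1.75806
  stratum C: (1100/2760)²·(1 − 144/1100)·96.1²/144 = 8.85353
  stratum D: (1100/2760)²·(1 − 205/1100)·113.0²/205 = 8.05009
V̂(ȳ_st) = 41.5678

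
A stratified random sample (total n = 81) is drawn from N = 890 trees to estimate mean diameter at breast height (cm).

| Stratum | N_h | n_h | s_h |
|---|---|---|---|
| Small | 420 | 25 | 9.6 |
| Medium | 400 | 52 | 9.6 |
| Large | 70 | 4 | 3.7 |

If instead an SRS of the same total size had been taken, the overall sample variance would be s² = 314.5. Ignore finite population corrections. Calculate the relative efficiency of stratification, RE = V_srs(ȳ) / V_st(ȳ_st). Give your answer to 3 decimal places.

RE ≈ 3.235

V̂(ȳ_st) = Σ W_h² s_h²/n_h, with W_h = N_h/N and N = 890:
  stratum Small: (420/890)²·9.6²/25 = 0.820958
  stratum Medium: (400/890)²·9.6²/52 = 0.357997
  stratum Large: (70/890)²·3.7²/4 = 0.0211719
V_st = 1.20013
V_srs = s²/n = 314.5/81 = 3.88272
Relative efficiency = V_srs / V_st = 3.88272/1.20013 = 3.2353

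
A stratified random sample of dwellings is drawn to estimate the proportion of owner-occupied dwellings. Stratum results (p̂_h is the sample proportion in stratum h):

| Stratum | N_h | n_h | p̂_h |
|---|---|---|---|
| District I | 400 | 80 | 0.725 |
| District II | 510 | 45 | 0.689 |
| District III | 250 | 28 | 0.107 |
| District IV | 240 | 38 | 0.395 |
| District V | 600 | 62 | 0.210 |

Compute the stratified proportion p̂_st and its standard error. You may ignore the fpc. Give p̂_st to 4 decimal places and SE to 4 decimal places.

p̂_st ≈ 0.4445, SE ≈ 0.0285

N = 2000; stratum weights W_h = N_h/N.
p̂_st = Σ W_h p̂_h = (400·0.725 + 510·0.689 + 250·0.107 + 240·0.395 + 600·0.210)/2000 = 0.44447
V̂(p̂_st) = Σ W_h² p̂_h(1−p̂_h)/(n_h−1):
  stratum District I: (400/2000)²·0.725·0.275/79 = 0.000100949
  stratum District II: (510/2000)²·0.689·0.311/44 = 0.00031667
  stratum District III: (250/2000)²·0.107·0.893/27 = 5.52957e-05
  stratum District IV: (240/2000)²·0.395·0.605/37 = 9.30065e-05
  stratum District V: (600/2000)²·0.210·0.790/61 = 0.00024477
V̂(p̂_st) = 0.000810692; SE = √V̂ = 0.0284727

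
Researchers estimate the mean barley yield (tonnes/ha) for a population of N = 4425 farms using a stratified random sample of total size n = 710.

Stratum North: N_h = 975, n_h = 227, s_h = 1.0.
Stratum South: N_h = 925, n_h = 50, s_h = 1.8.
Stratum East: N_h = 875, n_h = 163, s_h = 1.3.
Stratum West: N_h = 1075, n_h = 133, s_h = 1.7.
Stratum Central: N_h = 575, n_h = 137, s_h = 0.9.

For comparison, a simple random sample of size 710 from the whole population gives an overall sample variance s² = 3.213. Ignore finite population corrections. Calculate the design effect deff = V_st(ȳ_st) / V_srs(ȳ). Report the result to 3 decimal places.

deff ≈ 1.068

V̂(ȳ_st) = Σ W_h² s_h²/n_h, with W_h = N_h/N and N = 4425:
  stratum North: (975/4425)²·1.0²/227 = 0.000213873
  stratum South: (925/4425)²·1.8²/50 = 0.0028316
  stratum East: (875/4425)²·1.3²/163 = 0.000405405
  stratum West: (1075/4425)²·1.7²/133 = 0.00128244
  stratum Central: (575/4425)²·0.9²/137 = 9.98329e-05
V_st = 0.00483315
V_srs = s²/n = 3.213/710 = 0.00452535
deff = V_st / V_srs = 0.00483315/0.00452535 = 1.0680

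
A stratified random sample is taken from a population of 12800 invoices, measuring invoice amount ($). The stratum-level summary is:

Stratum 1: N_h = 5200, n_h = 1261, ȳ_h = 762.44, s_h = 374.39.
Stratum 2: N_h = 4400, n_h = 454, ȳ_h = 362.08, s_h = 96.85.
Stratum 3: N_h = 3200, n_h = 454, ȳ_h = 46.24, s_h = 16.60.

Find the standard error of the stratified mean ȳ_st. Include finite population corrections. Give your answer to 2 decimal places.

V̂(ȳ_st) = Σ W_h² (1 − n_h/N_h) s_h²/n_h, with W_h = N_h/N and N = 12800:
  stratum 1: (5200/12800)²·(1 − 1261/5200)·374.39²/1261 = 13.8964
  stratum 2: (4400/12800)²·(1 − 454/4400)·96.85²/454 = 2.18944
  stratum 3: (3200/12800)²·(1 − 454/3200)·16.60²/454 = 0.032553
V̂(ȳ_st) = 16.1184
SE(ȳ_st) = √16.1184 = 4.01477

SE(ȳ_st) ≈ 4.01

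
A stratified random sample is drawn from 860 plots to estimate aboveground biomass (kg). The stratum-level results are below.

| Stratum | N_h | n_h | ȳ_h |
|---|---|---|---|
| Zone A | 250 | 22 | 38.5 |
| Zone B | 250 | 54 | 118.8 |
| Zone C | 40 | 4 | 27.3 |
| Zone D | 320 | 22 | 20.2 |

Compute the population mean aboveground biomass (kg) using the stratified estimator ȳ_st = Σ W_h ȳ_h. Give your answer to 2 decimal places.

N = Σ N_h = 860. Stratum weights W_h = N_h/N.
ȳ_st = (250·38.5 + 250·118.8 + 40·27.3 + 320·20.2) / 860 = 54.5128

ȳ_st ≈ 54.51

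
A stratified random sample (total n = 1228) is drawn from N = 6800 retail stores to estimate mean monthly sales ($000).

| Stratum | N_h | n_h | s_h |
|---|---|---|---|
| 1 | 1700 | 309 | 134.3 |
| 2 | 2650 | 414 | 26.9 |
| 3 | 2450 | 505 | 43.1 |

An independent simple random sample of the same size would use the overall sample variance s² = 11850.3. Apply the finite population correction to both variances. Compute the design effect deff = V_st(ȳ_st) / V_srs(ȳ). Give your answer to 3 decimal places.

V̂(ȳ_st) = Σ W_h² (1 − n_h/N_h) s_h²/n_h, with W_h = N_h/N and N = 6800:
  stratum 1: (1700/6800)²·(1 − 309/1700)·134.3²/309 = 2.98505
  stratum 2: (2650/6800)²·(1 − 414/2650)·26.9²/414 = 0.223977
  stratum 3: (2450/6800)²·(1 − 505/2450)·43.1²/505 = 0.37908
V_st = 3.58811
V_srs = (1 − 1228/6800)·11850.3/1228 = 7.90739
deff = V_st / V_srs = 3.58811/7.90739 = 0.4538

deff ≈ 0.454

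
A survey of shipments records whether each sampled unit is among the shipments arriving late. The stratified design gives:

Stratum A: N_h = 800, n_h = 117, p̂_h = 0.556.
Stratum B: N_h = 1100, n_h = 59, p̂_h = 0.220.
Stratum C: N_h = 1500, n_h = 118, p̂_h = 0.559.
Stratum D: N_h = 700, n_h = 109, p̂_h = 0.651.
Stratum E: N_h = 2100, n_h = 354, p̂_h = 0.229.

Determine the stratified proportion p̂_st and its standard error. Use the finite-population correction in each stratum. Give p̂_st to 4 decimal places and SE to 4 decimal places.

p̂_st ≈ 0.3971, SE ≈ 0.0174

N = 6200; stratum weights W_h = N_h/N.
p̂_st = Σ W_h p̂_h = (800·0.556 + 1100·0.220 + 1500·0.559 + 700·0.651 + 2100·0.229)/6200 = 0.39708
V̂(p̂_st) = Σ W_h² (1 − n_h/N_h) p̂_h(1−p̂_h)/(n_h−1):
  stratum A: (800/6200)²·(1 − 117/800)·0.556·0.444/116 = 3.02501e-05
  stratum B: (1100/6200)²·(1 − 59/1100)·0.220·0.780/58 = 8.81352e-05
  stratum C: (1500/6200)²·(1 − 118/1500)·0.559·0.441/117 = 0.000113627
  stratum D: (700/6200)²·(1 − 109/700)·0.651·0.349/108 = 2.26404e-05
  stratum E: (2100/6200)²·(1 − 354/2100)·0.229·0.771/353 = 4.77085e-05
V̂(p̂_st) = 0.000302361; SE = √V̂ = 0.0173885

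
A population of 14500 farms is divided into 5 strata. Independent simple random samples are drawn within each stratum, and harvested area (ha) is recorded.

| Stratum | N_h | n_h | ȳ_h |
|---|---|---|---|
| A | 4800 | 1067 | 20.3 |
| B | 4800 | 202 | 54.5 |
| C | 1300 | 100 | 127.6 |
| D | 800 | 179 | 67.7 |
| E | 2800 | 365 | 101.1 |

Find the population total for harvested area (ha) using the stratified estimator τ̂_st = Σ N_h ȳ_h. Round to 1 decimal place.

τ̂_st = Σ N_h ȳ_h = 4800·20.3 + 4800·54.5 + 1300·127.6 + 800·67.7 + 2800·101.1 = 862160.0

τ̂_st ≈ 862160.0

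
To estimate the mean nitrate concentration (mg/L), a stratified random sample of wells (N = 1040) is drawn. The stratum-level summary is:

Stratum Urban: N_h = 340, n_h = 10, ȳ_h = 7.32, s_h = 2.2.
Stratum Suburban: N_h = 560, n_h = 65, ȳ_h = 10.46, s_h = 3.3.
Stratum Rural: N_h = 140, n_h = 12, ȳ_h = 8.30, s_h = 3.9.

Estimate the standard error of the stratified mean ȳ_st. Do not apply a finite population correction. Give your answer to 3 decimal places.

V̂(ȳ_st) = Σ W_h² s_h²/n_h, with W_h = N_h/N and N = 1040:
  stratum Urban: (340/1040)²·2.2²/10 = 0.0517293
  stratum Suburban: (560/1040)²·3.3²/65 = 0.0485762
  stratum Rural: (140/1040)²·3.9²/12 = 0.0229687
V̂(ȳ_st) = 0.123274
SE(ȳ_st) = √0.123274 = 0.351104

SE(ȳ_st) ≈ 0.351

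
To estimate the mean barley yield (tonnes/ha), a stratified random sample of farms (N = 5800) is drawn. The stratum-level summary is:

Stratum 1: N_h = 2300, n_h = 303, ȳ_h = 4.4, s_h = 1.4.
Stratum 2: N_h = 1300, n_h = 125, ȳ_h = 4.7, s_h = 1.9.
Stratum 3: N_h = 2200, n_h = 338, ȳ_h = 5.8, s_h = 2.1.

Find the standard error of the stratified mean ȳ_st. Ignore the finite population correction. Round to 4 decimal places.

SE(ȳ_st) ≈ 0.0659

V̂(ȳ_st) = Σ W_h² s_h²/n_h, with W_h = N_h/N and N = 5800:
  stratum 1: (2300/5800)²·1.4²/303 = 0.00101722
  stratum 2: (1300/5800)²·1.9²/125 = 0.00145087
  stratum 3: (2200/5800)²·2.1²/338 = 0.0018772
V̂(ȳ_st) = 0.00434529
SE(ȳ_st) = √0.00434529 = 0.0659188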